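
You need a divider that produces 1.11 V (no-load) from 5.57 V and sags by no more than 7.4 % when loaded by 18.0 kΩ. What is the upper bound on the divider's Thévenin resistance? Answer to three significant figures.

R_th ≤ 1.44 kΩ

Loading drop = R_th/(R_th + R_L) ≤ 0.0740, so R_th ≤ R_L · ε/(1−ε) = 18.0 kΩ × 0.0740/0.9260 = 1.44 kΩ.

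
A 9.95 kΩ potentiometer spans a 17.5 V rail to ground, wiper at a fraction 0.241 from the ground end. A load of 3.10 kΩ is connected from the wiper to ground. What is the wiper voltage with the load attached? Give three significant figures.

V ≈ 2.66 V

The wiper splits the pot into (1−α)R = 7.552 kΩ above and αR = 2.398 kΩ below.
Lower section ‖ load = 1.352 kΩ.
V_wiper = 17.5 × 1.352/(7.552 + 1.352) = 2.66 V.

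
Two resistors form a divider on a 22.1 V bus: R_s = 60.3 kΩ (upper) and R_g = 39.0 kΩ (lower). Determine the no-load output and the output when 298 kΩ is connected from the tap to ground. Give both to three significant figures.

Unloaded: 8.68 V; loaded: 8.04 V

Open-circuit: V = 22.1 × 39.0/(60.3 + 39.0) = 8.68 V.
With the load, R_g becomes R_g‖R_L = 34.49 kΩ, so V = 22.1 × 34.49/94.79 = 8.04 V.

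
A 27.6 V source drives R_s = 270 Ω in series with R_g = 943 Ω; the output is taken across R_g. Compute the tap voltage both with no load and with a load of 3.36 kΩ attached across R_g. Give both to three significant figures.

Unloaded: 21.5 V; loaded: 20.2 V

Open-circuit: V = 27.6 × 943/(270 + 943) = 21.5 V.
With the load, R_g becomes R_g‖R_L = 736.3 Ω, so V = 27.6 × 736.3/1006 = 20.2 V.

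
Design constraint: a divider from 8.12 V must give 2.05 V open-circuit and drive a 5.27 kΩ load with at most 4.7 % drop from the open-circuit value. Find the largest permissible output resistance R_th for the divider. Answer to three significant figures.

Loading drop = R_th/(R_th + R_L) ≤ 0.0470, so R_th ≤ R_L · ε/(1−ε) = 5.27 kΩ × 0.0470/0.9530 = 260 Ω.
(Any R1, R2 with R2/(R1+R2) = 0.252 and R1‖R2 ≤ 260 Ω will meet the spec.)

R_th ≤ 260 Ω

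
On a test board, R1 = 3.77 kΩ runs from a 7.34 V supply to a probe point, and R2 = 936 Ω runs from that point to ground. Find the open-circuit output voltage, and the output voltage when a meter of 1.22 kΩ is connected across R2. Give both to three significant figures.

Unloaded: 1.46 V; loaded: 0.904 V

Open-circuit: V = 7.34 × 936/(3770 + 936) = 1.46 V.
With the load, R2 becomes R2‖R_L = 529.6 Ω, so V = 7.34 × 529.6/4300 = 0.904 V.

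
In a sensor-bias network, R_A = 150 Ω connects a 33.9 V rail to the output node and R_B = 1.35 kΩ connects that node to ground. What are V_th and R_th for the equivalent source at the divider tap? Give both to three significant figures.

V_th is the open-circuit tap voltage: 33.9 × 1350/(150 + 1350) = 30.5 V.
With the supply zeroed, R_A and R_B appear in parallel from the tap: R_th = R_A‖R_B = (150 × 1350)/1500 = 135 Ω.

V_th = 30.5 V, R_th = 135 Ω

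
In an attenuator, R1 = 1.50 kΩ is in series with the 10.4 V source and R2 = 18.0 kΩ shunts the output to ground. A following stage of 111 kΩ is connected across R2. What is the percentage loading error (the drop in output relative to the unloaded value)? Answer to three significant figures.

1.23 %

The divider's output (Thévenin) resistance is R1‖R2 = 1.385 kΩ.
Fractional drop under load = R_th/(R_th + R_L) = 1.385 / (1.385 + 111) = 0.01232.
So the output falls by 1.23 %.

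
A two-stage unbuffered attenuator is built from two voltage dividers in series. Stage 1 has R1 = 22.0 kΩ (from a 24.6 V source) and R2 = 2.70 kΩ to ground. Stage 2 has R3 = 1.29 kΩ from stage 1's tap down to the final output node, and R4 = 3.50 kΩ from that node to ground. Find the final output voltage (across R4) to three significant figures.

V_out ≈ 1.31 V

Stage 2 presents R3+R4 = 4.790 kΩ as a load on stage 1's tap.
Stage 1's lower leg becomes R2‖(R3+R4) = 1.727 kΩ, so V_mid = 24.6 × 1.727/23.73 = 1.790 V.
Stage 2 is itself unloaded: V_out = V_mid × R4/(R3+R4) = 1.790 × 3.50/4.790 = 1.31 V.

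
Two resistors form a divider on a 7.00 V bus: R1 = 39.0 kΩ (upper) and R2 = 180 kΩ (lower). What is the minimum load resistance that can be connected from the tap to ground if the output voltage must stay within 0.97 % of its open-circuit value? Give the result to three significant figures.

R_L(min) ≈ 3.27 MΩ

Output resistance R_th = R1‖R2 = (39.0 × 180)/219.0 = 32.05 kΩ.
The fractional drop is R_th/(R_th + R_L); requiring this ≤ 0.00970 gives R_L ≥ R_th(1/0.00970 − 1) = 32.05 × 102.1 = 3.27 MΩ.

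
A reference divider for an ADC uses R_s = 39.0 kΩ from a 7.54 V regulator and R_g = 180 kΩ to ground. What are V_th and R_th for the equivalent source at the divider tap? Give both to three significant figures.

V_th is the open-circuit tap voltage: 7.54 × 180/(39.0 + 180) = 6.20 V.
With the supply zeroed, R_s and R_g appear in parallel from the tap: R_th = R_s‖R_g = (39.0 × 180)/219.0 = 32.1 kΩ.

V_th = 6.20 V, R_th = 32.1 kΩ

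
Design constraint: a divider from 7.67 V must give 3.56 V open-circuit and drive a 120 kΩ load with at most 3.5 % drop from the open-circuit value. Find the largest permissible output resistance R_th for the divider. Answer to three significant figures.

Loading drop = R_th/(R_th + R_L) ≤ 0.0350, so R_th ≤ R_L · ε/(1−ε) = 120 kΩ × 0.0350/0.9650 = 4.35 kΩ.
(Any R1, R2 with R2/(R1+R2) = 0.464 and R1‖R2 ≤ 4.35 kΩ will meet the spec.)

R_th ≤ 4.35 kΩ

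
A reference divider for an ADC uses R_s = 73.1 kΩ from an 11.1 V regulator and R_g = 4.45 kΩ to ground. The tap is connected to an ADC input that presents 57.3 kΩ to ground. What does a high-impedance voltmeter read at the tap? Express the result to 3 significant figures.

The load sits in parallel with R_g: R_g‖R_L = (4.45 × 57.3) / (4.45 + 57.3) = 4.129 kΩ.
V_out = 11.1 × 4.129 / (73.1 + 4.129) = 11.1 × 4.129/77.23 = 0.593 V.

V_out ≈ 0.593 V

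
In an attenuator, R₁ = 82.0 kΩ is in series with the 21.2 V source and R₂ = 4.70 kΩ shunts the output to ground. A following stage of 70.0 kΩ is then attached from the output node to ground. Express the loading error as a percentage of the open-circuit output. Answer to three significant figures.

The divider's output (Thévenin) resistance is R₁‖R₂ = 4.445 kΩ.
Fractional drop under load = R_th/(R_th + R_L) = 4.445 / (4.445 + 70.0) = 0.05971.
So the output falls by 5.97 %.

5.97 %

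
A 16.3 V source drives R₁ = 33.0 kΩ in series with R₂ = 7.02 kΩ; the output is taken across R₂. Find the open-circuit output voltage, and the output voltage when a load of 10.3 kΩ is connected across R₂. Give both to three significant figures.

Unloaded: 2.86 V; loaded: 1.83 V

Open-circuit: V = 16.3 × 7.02/(33.0 + 7.02) = 2.86 V.
With the load, R₂ becomes R₂‖R_L = 4.175 kΩ, so V = 16.3 × 4.175/37.17 = 1.83 V.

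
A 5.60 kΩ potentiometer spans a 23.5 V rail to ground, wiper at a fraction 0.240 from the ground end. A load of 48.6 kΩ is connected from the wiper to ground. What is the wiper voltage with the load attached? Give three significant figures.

The wiper splits the pot into (1−α)R = 4.256 kΩ above and αR = 1.344 kΩ below.
Lower section ‖ load = 1.308 kΩ.
V_wiper = 23.5 × 1.308/(4.256 + 1.308) = 5.52 V.

V ≈ 5.52 V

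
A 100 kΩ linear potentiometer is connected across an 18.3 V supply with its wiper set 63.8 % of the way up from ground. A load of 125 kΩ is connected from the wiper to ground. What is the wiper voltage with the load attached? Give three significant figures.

V ≈ 9.85 V

The wiper splits the pot into (1−α)R = 36.20 kΩ above and αR = 63.80 kΩ below.
Lower section ‖ load = 42.24 kΩ.
V_wiper = 18.3 × 42.24/(36.20 + 42.24) = 9.85 V.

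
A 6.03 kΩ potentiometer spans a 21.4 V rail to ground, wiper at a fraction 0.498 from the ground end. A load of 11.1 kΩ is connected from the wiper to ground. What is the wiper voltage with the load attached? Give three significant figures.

V ≈ 9.38 V

The wiper splits the pot into (1−α)R = 3.027 kΩ above and αR = 3.003 kΩ below.
Lower section ‖ load = 2.364 kΩ.
V_wiper = 21.4 × 2.364/(3.027 + 2.364) = 9.38 V.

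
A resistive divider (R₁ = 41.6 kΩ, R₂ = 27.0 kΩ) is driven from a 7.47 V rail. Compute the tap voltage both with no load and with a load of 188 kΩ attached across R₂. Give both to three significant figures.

Unloaded: 2.94 V; loaded: 2.70 V

Open-circuit: V = 7.47 × 27.0/(41.6 + 27.0) = 2.94 V.
With the load, R₂ becomes R₂‖R_L = 23.61 kΩ, so V = 7.47 × 23.61/65.21 = 2.70 V.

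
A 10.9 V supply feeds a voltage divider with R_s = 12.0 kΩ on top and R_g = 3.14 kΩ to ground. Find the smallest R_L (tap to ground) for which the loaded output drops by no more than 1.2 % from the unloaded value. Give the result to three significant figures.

Output resistance R_th = R_s‖R_g = (12.0 × 3.14)/15.14 = 2.489 kΩ.
The fractional drop is R_th/(R_th + R_L); requiring this ≤ 0.0120 gives R_L ≥ R_th(1/0.0120 − 1) = 2.489 × 82.33 = 205 kΩ.

R_L(min) ≈ 205 kΩ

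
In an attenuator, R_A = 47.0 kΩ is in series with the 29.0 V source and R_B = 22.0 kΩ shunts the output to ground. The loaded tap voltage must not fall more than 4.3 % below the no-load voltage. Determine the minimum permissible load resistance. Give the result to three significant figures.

Output resistance R_th = R_A‖R_B = (47.0 × 22.0)/69.00 = 14.99 kΩ.
The fractional drop is R_th/(R_th + R_L); requiring this ≤ 0.0430 gives R_L ≥ R_th(1/0.0430 − 1) = 14.99 × 22.26 = 334 kΩ.

R_L(min) ≈ 334 kΩ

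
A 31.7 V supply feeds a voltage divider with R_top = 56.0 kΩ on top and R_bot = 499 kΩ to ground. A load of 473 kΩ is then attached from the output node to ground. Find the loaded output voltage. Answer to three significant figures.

The load sits in parallel with R_bot: R_bot‖R_L = (499 × 473) / (499 + 473) = 242.8 kΩ.
V_out = 31.7 × 242.8 / (56.0 + 242.8) = 31.7 × 242.8/298.8 = 25.8 V.

V_out ≈ 25.8 V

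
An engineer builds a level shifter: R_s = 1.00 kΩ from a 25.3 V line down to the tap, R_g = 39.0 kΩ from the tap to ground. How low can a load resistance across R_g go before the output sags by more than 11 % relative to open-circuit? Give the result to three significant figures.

Output resistance R_th = R_s‖R_g = (1000 × 39000)/40000 = 975.0 Ω.
The fractional drop is R_th/(R_th + R_L); requiring this ≤ 0.110 gives R_L ≥ R_th(1/0.110 − 1) = 975.0 × 8.091 = 7.89 kΩ.

R_L(min) ≈ 7.89 kΩ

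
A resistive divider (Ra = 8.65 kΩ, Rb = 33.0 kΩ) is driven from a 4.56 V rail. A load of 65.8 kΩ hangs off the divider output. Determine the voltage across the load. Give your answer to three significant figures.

V_out ≈ 3.27 V

The load sits in parallel with Rb: Rb‖R_L = (33.0 × 65.8) / (33.0 + 65.8) = 21.98 kΩ.
V_out = 4.56 × 21.98 / (8.65 + 21.98) = 4.56 × 21.98/30.63 = 3.27 V.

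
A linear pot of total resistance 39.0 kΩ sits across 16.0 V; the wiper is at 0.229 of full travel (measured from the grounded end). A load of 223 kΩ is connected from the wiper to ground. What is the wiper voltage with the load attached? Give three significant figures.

The wiper splits the pot into (1−α)R = 30.07 kΩ above and αR = 8.931 kΩ below.
Lower section ‖ load = 8.587 kΩ.
V_wiper = 16.0 × 8.587/(30.07 + 8.587) = 3.55 V.

V ≈ 3.55 V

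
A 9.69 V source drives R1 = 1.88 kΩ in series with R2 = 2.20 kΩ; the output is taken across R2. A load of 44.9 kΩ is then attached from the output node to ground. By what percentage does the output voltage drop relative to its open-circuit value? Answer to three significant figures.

The divider's output (Thévenin) resistance is R1‖R2 = 1.014 kΩ.
Fractional drop under load = R_th/(R_th + R_L) = 1.014 / (1.014 + 44.9) = 0.02208.
So the output falls by 2.21 %.

2.21 %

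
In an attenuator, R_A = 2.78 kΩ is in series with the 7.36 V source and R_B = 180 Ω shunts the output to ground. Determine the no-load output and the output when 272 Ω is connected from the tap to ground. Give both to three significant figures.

Unloaded: 0.448 V; loaded: 0.276 V

Open-circuit: V = 7.36 × 180/(2780 + 180) = 0.448 V.
With the load, R_B becomes R_B‖R_L = 108.3 Ω, so V = 7.36 × 108.3/2888 = 0.276 V.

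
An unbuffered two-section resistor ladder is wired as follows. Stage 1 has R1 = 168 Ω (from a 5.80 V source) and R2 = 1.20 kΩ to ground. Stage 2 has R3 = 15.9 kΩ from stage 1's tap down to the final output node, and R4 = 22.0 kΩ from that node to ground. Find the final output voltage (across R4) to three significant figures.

Stage 2 presents R3+R4 = 37900 Ω as a load on stage 1's tap.
Stage 1's lower leg becomes R2‖(R3+R4) = 1163 Ω, so V_mid = 5.80 × 1163/1331 = 5.068 V.
Stage 2 is itself unloaded: V_out = V_mid × R4/(R3+R4) = 5.068 × 22000/37900 = 2.94 V.

V_out ≈ 2.94 V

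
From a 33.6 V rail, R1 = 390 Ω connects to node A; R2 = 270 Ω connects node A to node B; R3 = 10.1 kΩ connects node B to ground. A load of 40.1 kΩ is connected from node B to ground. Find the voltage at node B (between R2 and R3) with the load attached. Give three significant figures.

At node B, R3 is in parallel with the load: R3‖R_L = 8068 Ω.
Below node A the resistance is R2 + (R3‖R_L) = 8338 Ω, so V_A = 33.6 × 8338/8728 = 32.10 V.
Then V_B = V_A × (R3‖R_L)/(R2 + R3‖R_L) = 32.10 × 8068/8338 = 31.1 V.

V ≈ 31.1 V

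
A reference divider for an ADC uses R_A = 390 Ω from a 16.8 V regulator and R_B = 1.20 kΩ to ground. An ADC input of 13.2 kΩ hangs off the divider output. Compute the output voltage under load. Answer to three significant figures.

The load sits in parallel with R_B: R_B‖R_L = (1200 × 13200) / (1200 + 13200) = 1100 Ω.
V_out = 16.8 × 1100 / (390 + 1100) = 16.8 × 1100/1490 = 12.4 V.

V_out ≈ 12.4 V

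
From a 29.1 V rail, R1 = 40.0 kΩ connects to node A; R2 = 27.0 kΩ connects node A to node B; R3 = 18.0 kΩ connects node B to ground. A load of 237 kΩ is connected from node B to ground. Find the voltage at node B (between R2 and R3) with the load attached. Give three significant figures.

At node B, R3 is in parallel with the load: R3‖R_L = 16.73 kΩ.
Below node A the resistance is R2 + (R3‖R_L) = 43.73 kΩ, so V_A = 29.1 × 43.73/83.73 = 15.20 V.
Then V_B = V_A × (R3‖R_L)/(R2 + R3‖R_L) = 15.20 × 16.73/43.73 = 5.81 V.

V ≈ 5.81 V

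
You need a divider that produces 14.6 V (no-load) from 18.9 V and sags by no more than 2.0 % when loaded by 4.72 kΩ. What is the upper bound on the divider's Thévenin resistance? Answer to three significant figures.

R_th ≤ 96.3 Ω

Loading drop = R_th/(R_th + R_L) ≤ 0.0200, so R_th ≤ R_L · ε/(1−ε) = 4.72 kΩ × 0.0200/0.9800 = 96.3 Ω.
(Any R1, R2 with R2/(R1+R2) = 0.772 and R1‖R2 ≤ 96.3 Ω will meet the spec.)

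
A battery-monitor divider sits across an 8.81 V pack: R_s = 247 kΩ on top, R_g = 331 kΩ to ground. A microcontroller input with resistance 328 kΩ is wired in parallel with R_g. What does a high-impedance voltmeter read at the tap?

The load sits in parallel with R_g: R_g‖R_L = (331 × 328) / (331 + 328) = 164.7 kΩ.
V_out = 8.81 × 164.7 / (247 + 164.7) = 8.81 × 164.7/411.7 = 3.53 V.

V_out ≈ 3.53 V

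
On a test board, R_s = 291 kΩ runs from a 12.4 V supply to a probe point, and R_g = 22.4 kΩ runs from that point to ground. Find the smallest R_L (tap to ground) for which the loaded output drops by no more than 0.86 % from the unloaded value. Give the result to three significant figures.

R_L(min) ≈ 2.40 MΩ

Output resistance R_th = R_s‖R_g = (291 × 22.4)/313.4 = 20.80 kΩ.
The fractional drop is R_th/(R_th + R_L); requiring this ≤ 0.00860 gives R_L ≥ R_th(1/0.00860 − 1) = 20.80 × 115.3 = 2.40 MΩ.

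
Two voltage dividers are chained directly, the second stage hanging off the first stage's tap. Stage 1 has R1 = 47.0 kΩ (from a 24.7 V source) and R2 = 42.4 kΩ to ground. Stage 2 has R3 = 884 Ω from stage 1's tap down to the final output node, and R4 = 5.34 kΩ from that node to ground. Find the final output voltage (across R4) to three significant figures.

V_out ≈ 2.19 V

Stage 2 presents R3+R4 = 6224 Ω as a load on stage 1's tap.
Stage 1's lower leg becomes R2‖(R3+R4) = 5427 Ω, so V_mid = 24.7 × 5427/52430 = 2.557 V.
Stage 2 is itself unloaded: V_out = V_mid × R4/(R3+R4) = 2.557 × 5340/6224 = 2.19 V.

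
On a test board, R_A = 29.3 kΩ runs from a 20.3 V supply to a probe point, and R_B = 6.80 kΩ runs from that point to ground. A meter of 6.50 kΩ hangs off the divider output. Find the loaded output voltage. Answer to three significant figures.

V_out ≈ 2.07 V

The load sits in parallel with R_B: R_B‖R_L = (6.80 × 6.50) / (6.80 + 6.50) = 3.323 kΩ.
V_out = 20.3 × 3.323 / (29.3 + 3.323) = 20.3 × 3.323/32.62 = 2.07 V.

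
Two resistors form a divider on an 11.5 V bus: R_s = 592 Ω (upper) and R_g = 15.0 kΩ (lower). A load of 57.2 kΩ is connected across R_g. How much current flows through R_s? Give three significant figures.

I ≈ 0.922 mA

R_g‖R_L = 11880 Ω, so the source sees R_s + R_g‖R_L = 12480 Ω.
I = 11.5 V / 12480 Ω = 0.922 mA.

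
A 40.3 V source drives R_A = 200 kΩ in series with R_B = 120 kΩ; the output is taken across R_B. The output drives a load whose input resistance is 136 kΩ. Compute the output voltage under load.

The load sits in parallel with R_B: R_B‖R_L = (120 × 136) / (120 + 136) = 63.75 kΩ.
V_out = 40.3 × 63.75 / (200 + 63.75) = 40.3 × 63.75/263.8 = 9.74 V.
(Unloaded it would have been 15.1 V.)

V_out ≈ 9.74 V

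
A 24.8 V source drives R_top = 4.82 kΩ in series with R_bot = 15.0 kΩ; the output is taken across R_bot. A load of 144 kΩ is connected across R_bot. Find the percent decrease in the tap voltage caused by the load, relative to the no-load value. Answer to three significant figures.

2.47 %

The divider's output (Thévenin) resistance is R_top‖R_bot = 3.648 kΩ.
Fractional drop under load = R_th/(R_th + R_L) = 3.648 / (3.648 + 144) = 0.02471.
So the output falls by 2.47 %.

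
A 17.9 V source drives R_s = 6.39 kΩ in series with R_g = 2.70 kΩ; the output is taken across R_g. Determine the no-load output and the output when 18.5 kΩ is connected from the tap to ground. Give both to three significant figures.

Open-circuit: V = 17.9 × 2.70/(6.39 + 2.70) = 5.32 V.
With the load, R_g becomes R_g‖R_L = 2.356 kΩ, so V = 17.9 × 2.356/8.746 = 4.82 V.

Unloaded: 5.32 V; loaded: 4.82 V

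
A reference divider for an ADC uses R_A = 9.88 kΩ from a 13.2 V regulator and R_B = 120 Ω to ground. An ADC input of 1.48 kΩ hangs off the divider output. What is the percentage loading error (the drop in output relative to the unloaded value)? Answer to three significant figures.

7.42 %

The divider's output (Thévenin) resistance is R_A‖R_B = 118.6 Ω.
Fractional drop under load = R_th/(R_th + R_L) = 118.6 / (118.6 + 1480) = 0.07417.
So the output falls by 7.42 %.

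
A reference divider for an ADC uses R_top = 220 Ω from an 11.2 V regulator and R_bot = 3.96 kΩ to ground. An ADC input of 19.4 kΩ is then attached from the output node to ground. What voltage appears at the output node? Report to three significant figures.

The load sits in parallel with R_bot: R_bot‖R_L = (3960 × 19400) / (3960 + 19400) = 3289 Ω.
V_out = 11.2 × 3289 / (220 + 3289) = 11.2 × 3289/3509 = 10.5 V.

V_out ≈ 10.5 V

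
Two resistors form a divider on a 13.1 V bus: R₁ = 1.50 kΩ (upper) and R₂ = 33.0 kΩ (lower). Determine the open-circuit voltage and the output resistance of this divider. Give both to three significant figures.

V_th = 12.5 V, R_th = 1.43 kΩ

V_th is the open-circuit tap voltage: 13.1 × 33.0/(1.50 + 33.0) = 12.5 V.
With the supply zeroed, R₁ and R₂ appear in parallel from the tap: R_th = R₁‖R₂ = (1.50 × 33.0)/34.50 = 1.43 kΩ.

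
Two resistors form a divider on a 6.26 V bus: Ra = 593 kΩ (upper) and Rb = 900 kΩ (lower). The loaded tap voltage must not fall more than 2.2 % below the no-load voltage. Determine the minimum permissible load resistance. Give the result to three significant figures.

R_L(min) ≈ 15.9 MΩ

Output resistance R_th = Ra‖Rb = (593 × 900)/1493 = 357.5 kΩ.
The fractional drop is R_th/(R_th + R_L); requiring this ≤ 0.0220 gives R_L ≥ R_th(1/0.0220 − 1) = 357.5 × 44.45 = 15.9 MΩ.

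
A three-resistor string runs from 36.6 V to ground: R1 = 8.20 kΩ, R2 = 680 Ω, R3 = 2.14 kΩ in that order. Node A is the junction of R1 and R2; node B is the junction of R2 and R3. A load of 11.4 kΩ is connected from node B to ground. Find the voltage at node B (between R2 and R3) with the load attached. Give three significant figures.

At node B, R3 is in parallel with the load: R3‖R_L = 1802 Ω.
Below node A the resistance is R2 + (R3‖R_L) = 2482 Ω, so V_A = 36.6 × 2482/10680 = 8.504 V.
Then V_B = V_A × (R3‖R_L)/(R2 + R3‖R_L) = 8.504 × 1802/2482 = 6.17 V.

V ≈ 6.17 V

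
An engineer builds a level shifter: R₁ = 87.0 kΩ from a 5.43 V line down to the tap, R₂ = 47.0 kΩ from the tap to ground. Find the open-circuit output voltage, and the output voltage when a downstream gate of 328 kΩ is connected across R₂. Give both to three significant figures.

Open-circuit: V = 5.43 × 47.0/(87.0 + 47.0) = 1.90 V.
With the load, R₂ becomes R₂‖R_L = 41.11 kΩ, so V = 5.43 × 41.11/128.1 = 1.74 V.

Unloaded: 1.90 V; loaded: 1.74 V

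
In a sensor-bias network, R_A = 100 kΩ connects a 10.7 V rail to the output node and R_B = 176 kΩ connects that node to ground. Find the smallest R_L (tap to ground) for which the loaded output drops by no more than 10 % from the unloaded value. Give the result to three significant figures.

Output resistance R_th = R_A‖R_B = (100 × 176)/276.0 = 63.77 kΩ.
The fractional drop is R_th/(R_th + R_L); requiring this ≤ 0.100 gives R_L ≥ R_th(1/0.100 − 1) = 63.77 × 9.000 = 574 kΩ.

R_L(min) ≈ 574 kΩ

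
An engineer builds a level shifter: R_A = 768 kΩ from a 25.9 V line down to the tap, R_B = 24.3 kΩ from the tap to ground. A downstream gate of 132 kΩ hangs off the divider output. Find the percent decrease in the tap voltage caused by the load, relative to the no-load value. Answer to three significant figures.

15.1 %

Unloaded V = 25.9 × 24.3/792.3 = 0.7944 V.
Loaded: R_B‖R_L = 20.52 kΩ, giving V = 25.9 × 20.52/788.5 = 0.6741 V.
Drop = (0.7944 − 0.6741) / 0.7944 = 15.1 %.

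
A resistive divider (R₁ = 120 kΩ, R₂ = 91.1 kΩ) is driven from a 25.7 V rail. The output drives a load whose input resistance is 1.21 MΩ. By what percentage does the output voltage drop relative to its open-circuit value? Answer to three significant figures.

4.10 %

The divider's output (Thévenin) resistance is R₁‖R₂ = 51.79 kΩ.
Fractional drop under load = R_th/(R_th + R_L) = 51.79 / (51.79 + 1210) = 0.04104.
So the output falls by 4.10 %.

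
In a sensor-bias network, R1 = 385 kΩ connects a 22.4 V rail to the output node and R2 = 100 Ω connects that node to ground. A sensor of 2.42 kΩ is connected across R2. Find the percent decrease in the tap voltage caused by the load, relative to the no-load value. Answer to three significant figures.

3.97 %

The divider's output (Thévenin) resistance is R1‖R2 = 99.97 Ω.
Fractional drop under load = R_th/(R_th + R_L) = 99.97 / (99.97 + 2420) = 0.03967.
So the output falls by 3.97 %.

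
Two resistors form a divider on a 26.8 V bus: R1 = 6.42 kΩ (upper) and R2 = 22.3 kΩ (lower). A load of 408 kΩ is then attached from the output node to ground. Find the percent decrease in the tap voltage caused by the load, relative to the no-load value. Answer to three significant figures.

The divider's output (Thévenin) resistance is R1‖R2 = 4.985 kΩ.
Fractional drop under load = R_th/(R_th + R_L) = 4.985 / (4.985 + 408) = 0.01207.
So the output falls by 1.21 %.

1.21 %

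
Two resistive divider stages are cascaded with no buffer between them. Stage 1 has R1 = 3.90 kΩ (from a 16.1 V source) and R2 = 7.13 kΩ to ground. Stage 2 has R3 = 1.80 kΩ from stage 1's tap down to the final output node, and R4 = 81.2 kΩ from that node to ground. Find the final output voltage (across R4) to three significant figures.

Stage 2 presents R3+R4 = 83.00 kΩ as a load on stage 1's tap.
Stage 1's lower leg becomes R2‖(R3+R4) = 6.566 kΩ, so V_mid = 16.1 × 6.566/10.47 = 10.10 V.
Stage 2 is itself unloaded: V_out = V_mid × R4/(R3+R4) = 10.10 × 81.2/83.00 = 9.88 V.

V_out ≈ 9.88 V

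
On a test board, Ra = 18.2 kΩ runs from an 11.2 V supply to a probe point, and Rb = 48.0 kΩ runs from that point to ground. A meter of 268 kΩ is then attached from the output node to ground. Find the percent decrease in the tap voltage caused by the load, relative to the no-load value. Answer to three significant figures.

The divider's output (Thévenin) resistance is Ra‖Rb = 13.20 kΩ.
Fractional drop under load = R_th/(R_th + R_L) = 13.20 / (13.20 + 268) = 0.04693.
So the output falls by 4.69 %.

4.69 %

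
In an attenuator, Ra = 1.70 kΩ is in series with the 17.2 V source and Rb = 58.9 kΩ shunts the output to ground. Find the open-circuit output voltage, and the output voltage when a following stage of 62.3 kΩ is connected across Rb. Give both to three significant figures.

Unloaded: 16.7 V; loaded: 16.3 V

Open-circuit: V = 17.2 × 58.9/(1.70 + 58.9) = 16.7 V.
With the load, Rb becomes Rb‖R_L = 30.28 kΩ, so V = 17.2 × 30.28/31.98 = 16.3 V.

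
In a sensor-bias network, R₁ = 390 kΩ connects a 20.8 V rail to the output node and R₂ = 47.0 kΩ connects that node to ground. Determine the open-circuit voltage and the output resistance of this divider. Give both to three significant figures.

V_th is the open-circuit tap voltage: 20.8 × 47.0/(390 + 47.0) = 2.24 V.
With the supply zeroed, R₁ and R₂ appear in parallel from the tap: R_th = R₁‖R₂ = (390 × 47.0)/437.0 = 41.9 kΩ.

V_th = 2.24 V, R_th = 41.9 kΩ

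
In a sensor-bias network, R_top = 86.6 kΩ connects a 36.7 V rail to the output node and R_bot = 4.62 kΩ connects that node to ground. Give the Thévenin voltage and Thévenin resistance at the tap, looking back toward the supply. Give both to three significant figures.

V_th is the open-circuit tap voltage: 36.7 × 4.62/(86.6 + 4.62) = 1.86 V.
With the supply zeroed, R_top and R_bot appear in parallel from the tap: R_th = R_top‖R_bot = (86.6 × 4.62)/91.22 = 4.39 kΩ.

V_th = 1.86 V, R_th = 4.39 kΩ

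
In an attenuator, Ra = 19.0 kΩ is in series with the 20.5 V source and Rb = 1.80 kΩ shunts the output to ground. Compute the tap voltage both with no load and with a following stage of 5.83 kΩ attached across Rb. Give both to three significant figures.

Unloaded: 1.77 V; loaded: 1.38 V

Open-circuit: V = 20.5 × 1.80/(19.0 + 1.80) = 1.77 V.
With the load, Rb becomes Rb‖R_L = 1.375 kΩ, so V = 20.5 × 1.375/20.38 = 1.38 V.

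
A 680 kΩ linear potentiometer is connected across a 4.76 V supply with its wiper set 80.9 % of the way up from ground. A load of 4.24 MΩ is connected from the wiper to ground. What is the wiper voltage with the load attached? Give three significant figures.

V ≈ 3.76 V

The wiper splits the pot into (1−α)R = 129.9 kΩ above and αR = 550.1 kΩ below.
Lower section ‖ load = 486.9 kΩ.
V_wiper = 4.76 × 486.9/(129.9 + 486.9) = 3.76 V.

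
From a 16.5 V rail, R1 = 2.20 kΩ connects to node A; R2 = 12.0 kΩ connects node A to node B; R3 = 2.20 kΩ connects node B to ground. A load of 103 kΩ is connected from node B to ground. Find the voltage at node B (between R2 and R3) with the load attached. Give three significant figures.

At node B, R3 is in parallel with the load: R3‖R_L = 2.154 kΩ.
Below node A the resistance is R2 + (R3‖R_L) = 14.15 kΩ, so V_A = 16.5 × 14.15/16.35 = 14.28 V.
Then V_B = V_A × (R3‖R_L)/(R2 + R3‖R_L) = 14.28 × 2.154/14.15 = 2.17 V.

V ≈ 2.17 V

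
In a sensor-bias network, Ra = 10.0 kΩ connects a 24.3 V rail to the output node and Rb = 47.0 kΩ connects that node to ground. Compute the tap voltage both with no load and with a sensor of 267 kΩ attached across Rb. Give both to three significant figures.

Unloaded: 20.0 V; loaded: 19.4 V

Open-circuit: V = 24.3 × 47.0/(10.0 + 47.0) = 20.0 V.
With the load, Rb becomes Rb‖R_L = 39.96 kΩ, so V = 24.3 × 39.96/49.96 = 19.4 V.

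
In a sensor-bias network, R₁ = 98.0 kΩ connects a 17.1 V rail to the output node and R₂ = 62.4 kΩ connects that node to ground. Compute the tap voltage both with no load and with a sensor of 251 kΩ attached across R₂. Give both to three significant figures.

Open-circuit: V = 17.1 × 62.4/(98.0 + 62.4) = 6.65 V.
With the load, R₂ becomes R₂‖R_L = 49.98 kΩ, so V = 17.1 × 49.98/148.0 = 5.78 V.

Unloaded: 6.65 V; loaded: 5.78 V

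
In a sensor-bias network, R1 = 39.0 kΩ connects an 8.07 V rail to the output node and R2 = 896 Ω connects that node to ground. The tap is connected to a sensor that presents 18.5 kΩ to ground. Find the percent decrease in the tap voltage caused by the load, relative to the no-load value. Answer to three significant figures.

The divider's output (Thévenin) resistance is R1‖R2 = 875.9 Ω.
Fractional drop under load = R_th/(R_th + R_L) = 875.9 / (875.9 + 18500) = 0.04520.
So the output falls by 4.52 %.

4.52 %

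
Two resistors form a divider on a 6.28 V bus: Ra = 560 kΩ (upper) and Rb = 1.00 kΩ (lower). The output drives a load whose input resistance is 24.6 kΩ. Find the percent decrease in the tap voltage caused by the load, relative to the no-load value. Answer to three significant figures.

3.90 %

The divider's output (Thévenin) resistance is Ra‖Rb = 0.9982 kΩ.
Fractional drop under load = R_th/(R_th + R_L) = 0.9982 / (0.9982 + 24.6) = 0.03900.
So the output falls by 3.90 %.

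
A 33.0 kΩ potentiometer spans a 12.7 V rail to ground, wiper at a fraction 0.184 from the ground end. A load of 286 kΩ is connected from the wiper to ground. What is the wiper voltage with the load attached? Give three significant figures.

The wiper splits the pot into (1−α)R = 26.93 kΩ above and αR = 6.072 kΩ below.
Lower section ‖ load = 5.946 kΩ.
V_wiper = 12.7 × 5.946/(26.93 + 5.946) = 2.30 V.

V ≈ 2.30 V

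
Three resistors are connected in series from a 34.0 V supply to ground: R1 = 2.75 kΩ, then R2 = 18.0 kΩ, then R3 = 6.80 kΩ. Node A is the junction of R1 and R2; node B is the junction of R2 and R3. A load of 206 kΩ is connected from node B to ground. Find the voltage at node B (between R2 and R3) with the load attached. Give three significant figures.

At node B, R3 is in parallel with the load: R3‖R_L = 6.583 kΩ.
Below node A the resistance is R2 + (R3‖R_L) = 24.58 kΩ, so V_A = 34.0 × 24.58/27.33 = 30.58 V.
Then V_B = V_A × (R3‖R_L)/(R2 + R3‖R_L) = 30.58 × 6.583/24.58 = 8.19 V.

V ≈ 8.19 V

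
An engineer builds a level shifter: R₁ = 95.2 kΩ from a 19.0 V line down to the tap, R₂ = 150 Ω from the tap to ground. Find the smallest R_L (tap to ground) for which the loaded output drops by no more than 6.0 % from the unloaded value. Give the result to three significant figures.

Output resistance R_th = R₁‖R₂ = (95200 × 150)/95350 = 149.8 Ω.
The fractional drop is R_th/(R_th + R_L); requiring this ≤ 0.0600 gives R_L ≥ R_th(1/0.0600 − 1) = 149.8 × 15.67 = 2.35 kΩ.

R_L(min) ≈ 2.35 kΩ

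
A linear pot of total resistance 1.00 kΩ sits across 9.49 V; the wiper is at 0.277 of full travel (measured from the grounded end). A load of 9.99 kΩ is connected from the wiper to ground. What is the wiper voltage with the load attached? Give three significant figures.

The wiper splits the pot into (1−α)R = 723.0 Ω above and αR = 277.0 Ω below.
Lower section ‖ load = 269.5 Ω.
V_wiper = 9.49 × 269.5/(723.0 + 269.5) = 2.58 V.

V ≈ 2.58 V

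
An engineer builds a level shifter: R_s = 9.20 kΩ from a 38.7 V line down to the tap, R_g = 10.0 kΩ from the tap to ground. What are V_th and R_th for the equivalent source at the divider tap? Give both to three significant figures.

V_th = 20.2 V, R_th = 4.79 kΩ

V_th is the open-circuit tap voltage: 38.7 × 10.0/(9.20 + 10.0) = 20.2 V.
With the supply zeroed, R_s and R_g appear in parallel from the tap: R_th = R_s‖R_g = (9.20 × 10.0)/19.20 = 4.79 kΩ.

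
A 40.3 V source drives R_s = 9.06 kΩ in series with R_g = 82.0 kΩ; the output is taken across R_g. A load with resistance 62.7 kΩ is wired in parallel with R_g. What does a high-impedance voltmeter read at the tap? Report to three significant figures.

The load sits in parallel with R_g: R_g‖R_L = (82.0 × 62.7) / (82.0 + 62.7) = 35.53 kΩ.
V_out = 40.3 × 35.53 / (9.06 + 35.53) = 40.3 × 35.53/44.59 = 32.1 V.

V_out ≈ 32.1 V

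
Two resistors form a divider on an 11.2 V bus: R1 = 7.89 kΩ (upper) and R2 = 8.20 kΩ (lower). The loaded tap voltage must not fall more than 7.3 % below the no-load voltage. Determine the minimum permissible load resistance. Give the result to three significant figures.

R_L(min) ≈ 51.1 kΩ

Output resistance R_th = R1‖R2 = (7.89 × 8.20)/16.09 = 4.021 kΩ.
The fractional drop is R_th/(R_th + R_L); requiring this ≤ 0.0730 gives R_L ≥ R_th(1/0.0730 − 1) = 4.021 × 12.70 = 51.1 kΩ.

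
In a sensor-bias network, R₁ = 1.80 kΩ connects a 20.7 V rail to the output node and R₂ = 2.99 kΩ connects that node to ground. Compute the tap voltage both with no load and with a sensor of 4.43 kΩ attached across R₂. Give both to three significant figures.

Unloaded: 12.9 V; loaded: 10.3 V

Open-circuit: V = 20.7 × 2.99/(1.80 + 2.99) = 12.9 V.
With the load, R₂ becomes R₂‖R_L = 1.785 kΩ, so V = 20.7 × 1.785/3.585 = 10.3 V.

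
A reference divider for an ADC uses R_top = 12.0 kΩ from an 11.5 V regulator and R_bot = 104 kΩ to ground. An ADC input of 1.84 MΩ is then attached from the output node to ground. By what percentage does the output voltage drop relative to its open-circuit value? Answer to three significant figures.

0.581 %

The divider's output (Thévenin) resistance is R_top‖R_bot = 10.76 kΩ.
Fractional drop under load = R_th/(R_th + R_L) = 10.76 / (10.76 + 1840) = 0.005813.
So the output falls by 0.581 %.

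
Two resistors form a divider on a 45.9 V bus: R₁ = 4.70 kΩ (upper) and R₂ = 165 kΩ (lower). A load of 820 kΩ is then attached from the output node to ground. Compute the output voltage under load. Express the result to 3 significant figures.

V_out ≈ 44.4 V

The load sits in parallel with R₂: R₂‖R_L = (165 × 820) / (165 + 820) = 137.4 kΩ.
V_out = 45.9 × 137.4 / (4.70 + 137.4) = 45.9 × 137.4/142.1 = 44.4 V.
(Unloaded it would have been 44.6 V.)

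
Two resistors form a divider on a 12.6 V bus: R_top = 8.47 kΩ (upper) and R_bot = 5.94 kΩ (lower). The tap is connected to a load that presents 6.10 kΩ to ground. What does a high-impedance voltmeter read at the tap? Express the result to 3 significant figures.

V_out ≈ 3.30 V

The load sits in parallel with R_bot: R_bot‖R_L = (5.94 × 6.10) / (5.94 + 6.10) = 3.009 kΩ.
V_out = 12.6 × 3.009 / (8.47 + 3.009) = 12.6 × 3.009/11.48 = 3.30 V.
(Unloaded it would have been 5.19 V.)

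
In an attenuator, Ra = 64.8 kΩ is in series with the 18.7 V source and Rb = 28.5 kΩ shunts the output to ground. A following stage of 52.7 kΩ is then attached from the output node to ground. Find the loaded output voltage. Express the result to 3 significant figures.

V_out ≈ 4.15 V

The load sits in parallel with Rb: Rb‖R_L = (28.5 × 52.7) / (28.5 + 52.7) = 18.50 kΩ.
V_out = 18.7 × 18.50 / (64.8 + 18.50) = 18.7 × 18.50/83.30 = 4.15 V.
(Unloaded it would have been 5.71 V.)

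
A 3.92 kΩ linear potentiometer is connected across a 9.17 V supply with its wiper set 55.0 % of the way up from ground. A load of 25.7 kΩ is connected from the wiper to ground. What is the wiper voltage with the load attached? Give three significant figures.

V ≈ 4.86 V

The wiper splits the pot into (1−α)R = 1.764 kΩ above and αR = 2.156 kΩ below.
Lower section ‖ load = 1.989 kΩ.
V_wiper = 9.17 × 1.989/(1.764 + 1.989) = 4.86 V.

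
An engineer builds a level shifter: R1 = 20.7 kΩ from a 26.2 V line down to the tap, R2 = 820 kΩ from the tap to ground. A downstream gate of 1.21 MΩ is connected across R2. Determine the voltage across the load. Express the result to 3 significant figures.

V_out ≈ 25.1 V

The load sits in parallel with R2: R2‖R_L = (820 × 1210) / (820 + 1210) = 488.8 kΩ.
V_out = 26.2 × 488.8 / (20.7 + 488.8) = 26.2 × 488.8/509.5 = 25.1 V.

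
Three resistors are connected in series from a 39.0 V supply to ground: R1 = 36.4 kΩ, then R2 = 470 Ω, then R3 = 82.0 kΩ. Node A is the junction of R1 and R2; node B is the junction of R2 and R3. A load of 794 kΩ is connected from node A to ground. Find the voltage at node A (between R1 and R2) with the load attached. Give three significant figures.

Below node A the series string R2+R3 = 82470 Ω sits in parallel with the 794000 Ω load: 74710 Ω.
V_A = 39.0 × 74710/(36400 + 74710) = 26.2 V.

V ≈ 26.2 V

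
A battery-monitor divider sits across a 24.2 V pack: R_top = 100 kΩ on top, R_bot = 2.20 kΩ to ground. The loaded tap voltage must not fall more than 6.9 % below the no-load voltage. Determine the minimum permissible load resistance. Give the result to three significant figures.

R_L(min) ≈ 29.0 kΩ

Output resistance R_th = R_top‖R_bot = (100 × 2.20)/102.2 = 2.153 kΩ.
The fractional drop is R_th/(R_th + R_L); requiring this ≤ 0.0690 gives R_L ≥ R_th(1/0.0690 − 1) = 2.153 × 13.49 = 29.0 kΩ.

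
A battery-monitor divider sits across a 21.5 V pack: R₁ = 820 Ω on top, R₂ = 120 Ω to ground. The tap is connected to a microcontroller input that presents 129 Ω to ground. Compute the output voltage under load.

The load sits in parallel with R₂: R₂‖R_L = (120 × 129) / (120 + 129) = 62.17 Ω.
V_out = 21.5 × 62.17 / (820 + 62.17) = 21.5 × 62.17/882.2 = 1.52 V.
(Unloaded it would have been 2.74 V.)

V_out ≈ 1.52 V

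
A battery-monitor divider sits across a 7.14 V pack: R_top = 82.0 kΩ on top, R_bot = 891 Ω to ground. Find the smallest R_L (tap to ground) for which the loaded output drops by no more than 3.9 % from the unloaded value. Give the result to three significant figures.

Output resistance R_th = R_top‖R_bot = (82000 × 891)/82890 = 881.4 Ω.
The fractional drop is R_th/(R_th + R_L); requiring this ≤ 0.0390 gives R_L ≥ R_th(1/0.0390 − 1) = 881.4 × 24.64 = 21.7 kΩ.

R_L(min) ≈ 21.7 kΩ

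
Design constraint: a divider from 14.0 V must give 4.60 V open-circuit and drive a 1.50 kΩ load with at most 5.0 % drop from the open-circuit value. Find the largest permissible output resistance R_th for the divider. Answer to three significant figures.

Loading drop = R_th/(R_th + R_L) ≤ 0.0500, so R_th ≤ R_L · ε/(1−ε) = 1.50 kΩ × 0.0500/0.9500 = 78.9 Ω.

R_th ≤ 78.9 Ω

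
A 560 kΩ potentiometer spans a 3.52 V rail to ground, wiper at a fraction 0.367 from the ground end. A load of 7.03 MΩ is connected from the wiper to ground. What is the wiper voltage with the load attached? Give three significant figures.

The wiper splits the pot into (1−α)R = 354.5 kΩ above and αR = 205.5 kΩ below.
Lower section ‖ load = 199.7 kΩ.
V_wiper = 3.52 × 199.7/(354.5 + 199.7) = 1.27 V.

V ≈ 1.27 V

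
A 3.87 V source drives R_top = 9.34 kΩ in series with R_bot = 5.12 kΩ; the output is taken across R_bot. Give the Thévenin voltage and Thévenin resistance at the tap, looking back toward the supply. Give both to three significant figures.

V_th = 1.37 V, R_th = 3.31 kΩ

V_th is the open-circuit tap voltage: 3.87 × 5.12/(9.34 + 5.12) = 1.37 V.
With the supply zeroed, R_top and R_bot appear in parallel from the tap: R_th = R_top‖R_bot = (9.34 × 5.12)/14.46 = 3.31 kΩ.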